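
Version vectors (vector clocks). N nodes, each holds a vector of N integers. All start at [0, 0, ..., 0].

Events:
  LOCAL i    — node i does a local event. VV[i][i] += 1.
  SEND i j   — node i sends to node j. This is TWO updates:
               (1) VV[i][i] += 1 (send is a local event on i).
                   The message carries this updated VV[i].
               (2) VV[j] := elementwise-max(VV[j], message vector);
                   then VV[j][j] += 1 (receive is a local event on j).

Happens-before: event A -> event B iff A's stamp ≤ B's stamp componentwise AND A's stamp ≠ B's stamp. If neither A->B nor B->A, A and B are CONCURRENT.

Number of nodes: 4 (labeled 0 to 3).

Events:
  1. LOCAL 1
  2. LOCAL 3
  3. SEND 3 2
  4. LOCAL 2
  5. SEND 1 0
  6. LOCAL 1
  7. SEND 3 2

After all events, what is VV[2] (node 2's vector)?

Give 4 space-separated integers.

Initial: VV[0]=[0, 0, 0, 0]
Initial: VV[1]=[0, 0, 0, 0]
Initial: VV[2]=[0, 0, 0, 0]
Initial: VV[3]=[0, 0, 0, 0]
Event 1: LOCAL 1: VV[1][1]++ -> VV[1]=[0, 1, 0, 0]
Event 2: LOCAL 3: VV[3][3]++ -> VV[3]=[0, 0, 0, 1]
Event 3: SEND 3->2: VV[3][3]++ -> VV[3]=[0, 0, 0, 2], msg_vec=[0, 0, 0, 2]; VV[2]=max(VV[2],msg_vec) then VV[2][2]++ -> VV[2]=[0, 0, 1, 2]
Event 4: LOCAL 2: VV[2][2]++ -> VV[2]=[0, 0, 2, 2]
Event 5: SEND 1->0: VV[1][1]++ -> VV[1]=[0, 2, 0, 0], msg_vec=[0, 2, 0, 0]; VV[0]=max(VV[0],msg_vec) then VV[0][0]++ -> VV[0]=[1, 2, 0, 0]
Event 6: LOCAL 1: VV[1][1]++ -> VV[1]=[0, 3, 0, 0]
Event 7: SEND 3->2: VV[3][3]++ -> VV[3]=[0, 0, 0, 3], msg_vec=[0, 0, 0, 3]; VV[2]=max(VV[2],msg_vec) then VV[2][2]++ -> VV[2]=[0, 0, 3, 3]
Final vectors: VV[0]=[1, 2, 0, 0]; VV[1]=[0, 3, 0, 0]; VV[2]=[0, 0, 3, 3]; VV[3]=[0, 0, 0, 3]

Answer: 0 0 3 3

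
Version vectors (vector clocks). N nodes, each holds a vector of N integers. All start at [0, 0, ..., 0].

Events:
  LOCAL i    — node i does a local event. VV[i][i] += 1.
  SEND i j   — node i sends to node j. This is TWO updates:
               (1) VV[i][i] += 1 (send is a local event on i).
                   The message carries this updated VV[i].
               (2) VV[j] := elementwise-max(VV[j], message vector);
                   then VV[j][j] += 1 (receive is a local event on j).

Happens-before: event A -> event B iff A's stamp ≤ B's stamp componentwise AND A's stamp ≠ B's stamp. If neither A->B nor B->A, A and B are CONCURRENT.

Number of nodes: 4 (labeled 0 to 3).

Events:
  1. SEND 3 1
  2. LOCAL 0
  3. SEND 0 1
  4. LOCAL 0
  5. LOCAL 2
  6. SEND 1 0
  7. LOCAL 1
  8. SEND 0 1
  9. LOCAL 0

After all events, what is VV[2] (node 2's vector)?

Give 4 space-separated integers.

Initial: VV[0]=[0, 0, 0, 0]
Initial: VV[1]=[0, 0, 0, 0]
Initial: VV[2]=[0, 0, 0, 0]
Initial: VV[3]=[0, 0, 0, 0]
Event 1: SEND 3->1: VV[3][3]++ -> VV[3]=[0, 0, 0, 1], msg_vec=[0, 0, 0, 1]; VV[1]=max(VV[1],msg_vec) then VV[1][1]++ -> VV[1]=[0, 1, 0, 1]
Event 2: LOCAL 0: VV[0][0]++ -> VV[0]=[1, 0, 0, 0]
Event 3: SEND 0->1: VV[0][0]++ -> VV[0]=[2, 0, 0, 0], msg_vec=[2, 0, 0, 0]; VV[1]=max(VV[1],msg_vec) then VV[1][1]++ -> VV[1]=[2, 2, 0, 1]
Event 4: LOCAL 0: VV[0][0]++ -> VV[0]=[3, 0, 0, 0]
Event 5: LOCAL 2: VV[2][2]++ -> VV[2]=[0, 0, 1, 0]
Event 6: SEND 1->0: VV[1][1]++ -> VV[1]=[2, 3, 0, 1], msg_vec=[2, 3, 0, 1]; VV[0]=max(VV[0],msg_vec) then VV[0][0]++ -> VV[0]=[4, 3, 0, 1]
Event 7: LOCAL 1: VV[1][1]++ -> VV[1]=[2, 4, 0, 1]
Event 8: SEND 0->1: VV[0][0]++ -> VV[0]=[5, 3, 0, 1], msg_vec=[5, 3, 0, 1]; VV[1]=max(VV[1],msg_vec) then VV[1][1]++ -> VV[1]=[5, 5, 0, 1]
Event 9: LOCAL 0: VV[0][0]++ -> VV[0]=[6, 3, 0, 1]
Final vectors: VV[0]=[6, 3, 0, 1]; VV[1]=[5, 5, 0, 1]; VV[2]=[0, 0, 1, 0]; VV[3]=[0, 0, 0, 1]

Answer: 0 0 1 0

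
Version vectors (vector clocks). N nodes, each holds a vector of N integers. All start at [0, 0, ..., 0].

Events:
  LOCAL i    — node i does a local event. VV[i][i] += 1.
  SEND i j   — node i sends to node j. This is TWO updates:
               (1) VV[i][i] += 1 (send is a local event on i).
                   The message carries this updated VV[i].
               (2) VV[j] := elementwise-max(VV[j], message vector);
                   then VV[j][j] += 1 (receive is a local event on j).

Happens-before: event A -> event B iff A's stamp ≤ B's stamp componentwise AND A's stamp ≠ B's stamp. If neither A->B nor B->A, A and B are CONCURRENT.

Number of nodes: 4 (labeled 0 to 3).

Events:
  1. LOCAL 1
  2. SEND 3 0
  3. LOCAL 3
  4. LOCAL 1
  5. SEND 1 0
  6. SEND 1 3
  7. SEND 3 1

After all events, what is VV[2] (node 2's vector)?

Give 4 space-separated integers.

Initial: VV[0]=[0, 0, 0, 0]
Initial: VV[1]=[0, 0, 0, 0]
Initial: VV[2]=[0, 0, 0, 0]
Initial: VV[3]=[0, 0, 0, 0]
Event 1: LOCAL 1: VV[1][1]++ -> VV[1]=[0, 1, 0, 0]
Event 2: SEND 3->0: VV[3][3]++ -> VV[3]=[0, 0, 0, 1], msg_vec=[0, 0, 0, 1]; VV[0]=max(VV[0],msg_vec) then VV[0][0]++ -> VV[0]=[1, 0, 0, 1]
Event 3: LOCAL 3: VV[3][3]++ -> VV[3]=[0, 0, 0, 2]
Event 4: LOCAL 1: VV[1][1]++ -> VV[1]=[0, 2, 0, 0]
Event 5: SEND 1->0: VV[1][1]++ -> VV[1]=[0, 3, 0, 0], msg_vec=[0, 3, 0, 0]; VV[0]=max(VV[0],msg_vec) then VV[0][0]++ -> VV[0]=[2, 3, 0, 1]
Event 6: SEND 1->3: VV[1][1]++ -> VV[1]=[0, 4, 0, 0], msg_vec=[0, 4, 0, 0]; VV[3]=max(VV[3],msg_vec) then VV[3][3]++ -> VV[3]=[0, 4, 0, 3]
Event 7: SEND 3->1: VV[3][3]++ -> VV[3]=[0, 4, 0, 4], msg_vec=[0, 4, 0, 4]; VV[1]=max(VV[1],msg_vec) then VV[1][1]++ -> VV[1]=[0, 5, 0, 4]
Final vectors: VV[0]=[2, 3, 0, 1]; VV[1]=[0, 5, 0, 4]; VV[2]=[0, 0, 0, 0]; VV[3]=[0, 4, 0, 4]

Answer: 0 0 0 0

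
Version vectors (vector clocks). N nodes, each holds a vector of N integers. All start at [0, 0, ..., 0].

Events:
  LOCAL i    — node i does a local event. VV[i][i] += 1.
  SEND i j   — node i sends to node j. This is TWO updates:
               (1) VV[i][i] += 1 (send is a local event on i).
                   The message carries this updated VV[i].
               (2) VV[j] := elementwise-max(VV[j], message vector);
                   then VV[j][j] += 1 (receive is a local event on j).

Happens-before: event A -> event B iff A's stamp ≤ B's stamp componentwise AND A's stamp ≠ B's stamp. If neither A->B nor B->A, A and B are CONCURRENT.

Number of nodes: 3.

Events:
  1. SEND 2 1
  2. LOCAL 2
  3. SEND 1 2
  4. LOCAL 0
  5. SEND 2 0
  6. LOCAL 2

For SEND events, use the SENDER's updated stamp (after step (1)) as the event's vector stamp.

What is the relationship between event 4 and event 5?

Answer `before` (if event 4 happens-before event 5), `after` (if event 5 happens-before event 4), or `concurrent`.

Initial: VV[0]=[0, 0, 0]
Initial: VV[1]=[0, 0, 0]
Initial: VV[2]=[0, 0, 0]
Event 1: SEND 2->1: VV[2][2]++ -> VV[2]=[0, 0, 1], msg_vec=[0, 0, 1]; VV[1]=max(VV[1],msg_vec) then VV[1][1]++ -> VV[1]=[0, 1, 1]
Event 2: LOCAL 2: VV[2][2]++ -> VV[2]=[0, 0, 2]
Event 3: SEND 1->2: VV[1][1]++ -> VV[1]=[0, 2, 1], msg_vec=[0, 2, 1]; VV[2]=max(VV[2],msg_vec) then VV[2][2]++ -> VV[2]=[0, 2, 3]
Event 4: LOCAL 0: VV[0][0]++ -> VV[0]=[1, 0, 0]
Event 5: SEND 2->0: VV[2][2]++ -> VV[2]=[0, 2, 4], msg_vec=[0, 2, 4]; VV[0]=max(VV[0],msg_vec) then VV[0][0]++ -> VV[0]=[2, 2, 4]
Event 6: LOCAL 2: VV[2][2]++ -> VV[2]=[0, 2, 5]
Event 4 stamp: [1, 0, 0]
Event 5 stamp: [0, 2, 4]
[1, 0, 0] <= [0, 2, 4]? False
[0, 2, 4] <= [1, 0, 0]? False
Relation: concurrent

Answer: concurrent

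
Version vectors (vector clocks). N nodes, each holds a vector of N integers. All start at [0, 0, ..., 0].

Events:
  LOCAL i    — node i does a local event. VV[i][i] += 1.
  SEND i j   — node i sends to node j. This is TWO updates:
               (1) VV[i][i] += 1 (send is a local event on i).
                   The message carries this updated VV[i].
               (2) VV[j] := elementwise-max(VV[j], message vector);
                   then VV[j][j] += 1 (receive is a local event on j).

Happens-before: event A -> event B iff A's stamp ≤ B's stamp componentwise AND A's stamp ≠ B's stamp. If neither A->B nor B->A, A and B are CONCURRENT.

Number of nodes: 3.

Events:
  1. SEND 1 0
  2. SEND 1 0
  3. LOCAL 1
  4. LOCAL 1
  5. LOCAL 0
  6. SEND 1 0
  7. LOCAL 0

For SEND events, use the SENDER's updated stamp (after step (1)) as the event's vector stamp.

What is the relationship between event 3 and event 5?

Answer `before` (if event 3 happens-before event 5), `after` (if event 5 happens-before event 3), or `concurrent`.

Answer: concurrent

Derivation:
Initial: VV[0]=[0, 0, 0]
Initial: VV[1]=[0, 0, 0]
Initial: VV[2]=[0, 0, 0]
Event 1: SEND 1->0: VV[1][1]++ -> VV[1]=[0, 1, 0], msg_vec=[0, 1, 0]; VV[0]=max(VV[0],msg_vec) then VV[0][0]++ -> VV[0]=[1, 1, 0]
Event 2: SEND 1->0: VV[1][1]++ -> VV[1]=[0, 2, 0], msg_vec=[0, 2, 0]; VV[0]=max(VV[0],msg_vec) then VV[0][0]++ -> VV[0]=[2, 2, 0]
Event 3: LOCAL 1: VV[1][1]++ -> VV[1]=[0, 3, 0]
Event 4: LOCAL 1: VV[1][1]++ -> VV[1]=[0, 4, 0]
Event 5: LOCAL 0: VV[0][0]++ -> VV[0]=[3, 2, 0]
Event 6: SEND 1->0: VV[1][1]++ -> VV[1]=[0, 5, 0], msg_vec=[0, 5, 0]; VV[0]=max(VV[0],msg_vec) then VV[0][0]++ -> VV[0]=[4, 5, 0]
Event 7: LOCAL 0: VV[0][0]++ -> VV[0]=[5, 5, 0]
Event 3 stamp: [0, 3, 0]
Event 5 stamp: [3, 2, 0]
[0, 3, 0] <= [3, 2, 0]? False
[3, 2, 0] <= [0, 3, 0]? False
Relation: concurrent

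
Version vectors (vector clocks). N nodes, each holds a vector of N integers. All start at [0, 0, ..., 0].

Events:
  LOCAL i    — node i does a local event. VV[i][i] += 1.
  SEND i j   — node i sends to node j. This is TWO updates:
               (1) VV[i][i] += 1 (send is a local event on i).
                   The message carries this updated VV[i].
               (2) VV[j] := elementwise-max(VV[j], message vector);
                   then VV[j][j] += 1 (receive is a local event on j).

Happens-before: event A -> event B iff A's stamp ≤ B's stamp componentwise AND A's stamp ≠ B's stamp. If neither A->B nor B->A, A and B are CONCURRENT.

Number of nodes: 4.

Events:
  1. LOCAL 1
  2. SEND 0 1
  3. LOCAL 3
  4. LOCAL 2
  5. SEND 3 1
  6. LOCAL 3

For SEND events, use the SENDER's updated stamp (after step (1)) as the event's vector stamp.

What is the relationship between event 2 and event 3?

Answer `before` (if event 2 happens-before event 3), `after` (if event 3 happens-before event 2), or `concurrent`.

Initial: VV[0]=[0, 0, 0, 0]
Initial: VV[1]=[0, 0, 0, 0]
Initial: VV[2]=[0, 0, 0, 0]
Initial: VV[3]=[0, 0, 0, 0]
Event 1: LOCAL 1: VV[1][1]++ -> VV[1]=[0, 1, 0, 0]
Event 2: SEND 0->1: VV[0][0]++ -> VV[0]=[1, 0, 0, 0], msg_vec=[1, 0, 0, 0]; VV[1]=max(VV[1],msg_vec) then VV[1][1]++ -> VV[1]=[1, 2, 0, 0]
Event 3: LOCAL 3: VV[3][3]++ -> VV[3]=[0, 0, 0, 1]
Event 4: LOCAL 2: VV[2][2]++ -> VV[2]=[0, 0, 1, 0]
Event 5: SEND 3->1: VV[3][3]++ -> VV[3]=[0, 0, 0, 2], msg_vec=[0, 0, 0, 2]; VV[1]=max(VV[1],msg_vec) then VV[1][1]++ -> VV[1]=[1, 3, 0, 2]
Event 6: LOCAL 3: VV[3][3]++ -> VV[3]=[0, 0, 0, 3]
Event 2 stamp: [1, 0, 0, 0]
Event 3 stamp: [0, 0, 0, 1]
[1, 0, 0, 0] <= [0, 0, 0, 1]? False
[0, 0, 0, 1] <= [1, 0, 0, 0]? False
Relation: concurrent

Answer: concurrent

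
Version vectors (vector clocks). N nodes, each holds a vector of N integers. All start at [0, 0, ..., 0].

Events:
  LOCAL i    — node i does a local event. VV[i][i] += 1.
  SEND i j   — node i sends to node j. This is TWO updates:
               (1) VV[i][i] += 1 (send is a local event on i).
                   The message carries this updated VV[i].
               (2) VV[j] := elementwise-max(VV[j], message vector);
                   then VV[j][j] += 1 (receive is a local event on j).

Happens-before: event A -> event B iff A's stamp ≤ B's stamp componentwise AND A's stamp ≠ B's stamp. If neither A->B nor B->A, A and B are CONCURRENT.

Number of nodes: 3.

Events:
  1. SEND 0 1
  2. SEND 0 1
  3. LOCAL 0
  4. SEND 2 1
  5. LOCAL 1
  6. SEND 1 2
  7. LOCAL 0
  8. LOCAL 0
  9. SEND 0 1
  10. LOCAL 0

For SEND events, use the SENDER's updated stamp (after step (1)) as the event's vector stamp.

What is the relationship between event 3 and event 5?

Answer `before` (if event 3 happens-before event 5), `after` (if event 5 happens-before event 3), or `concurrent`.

Answer: concurrent

Derivation:
Initial: VV[0]=[0, 0, 0]
Initial: VV[1]=[0, 0, 0]
Initial: VV[2]=[0, 0, 0]
Event 1: SEND 0->1: VV[0][0]++ -> VV[0]=[1, 0, 0], msg_vec=[1, 0, 0]; VV[1]=max(VV[1],msg_vec) then VV[1][1]++ -> VV[1]=[1, 1, 0]
Event 2: SEND 0->1: VV[0][0]++ -> VV[0]=[2, 0, 0], msg_vec=[2, 0, 0]; VV[1]=max(VV[1],msg_vec) then VV[1][1]++ -> VV[1]=[2, 2, 0]
Event 3: LOCAL 0: VV[0][0]++ -> VV[0]=[3, 0, 0]
Event 4: SEND 2->1: VV[2][2]++ -> VV[2]=[0, 0, 1], msg_vec=[0, 0, 1]; VV[1]=max(VV[1],msg_vec) then VV[1][1]++ -> VV[1]=[2, 3, 1]
Event 5: LOCAL 1: VV[1][1]++ -> VV[1]=[2, 4, 1]
Event 6: SEND 1->2: VV[1][1]++ -> VV[1]=[2, 5, 1], msg_vec=[2, 5, 1]; VV[2]=max(VV[2],msg_vec) then VV[2][2]++ -> VV[2]=[2, 5, 2]
Event 7: LOCAL 0: VV[0][0]++ -> VV[0]=[4, 0, 0]
Event 8: LOCAL 0: VV[0][0]++ -> VV[0]=[5, 0, 0]
Event 9: SEND 0->1: VV[0][0]++ -> VV[0]=[6, 0, 0], msg_vec=[6, 0, 0]; VV[1]=max(VV[1],msg_vec) then VV[1][1]++ -> VV[1]=[6, 6, 1]
Event 10: LOCAL 0: VV[0][0]++ -> VV[0]=[7, 0, 0]
Event 3 stamp: [3, 0, 0]
Event 5 stamp: [2, 4, 1]
[3, 0, 0] <= [2, 4, 1]? False
[2, 4, 1] <= [3, 0, 0]? False
Relation: concurrent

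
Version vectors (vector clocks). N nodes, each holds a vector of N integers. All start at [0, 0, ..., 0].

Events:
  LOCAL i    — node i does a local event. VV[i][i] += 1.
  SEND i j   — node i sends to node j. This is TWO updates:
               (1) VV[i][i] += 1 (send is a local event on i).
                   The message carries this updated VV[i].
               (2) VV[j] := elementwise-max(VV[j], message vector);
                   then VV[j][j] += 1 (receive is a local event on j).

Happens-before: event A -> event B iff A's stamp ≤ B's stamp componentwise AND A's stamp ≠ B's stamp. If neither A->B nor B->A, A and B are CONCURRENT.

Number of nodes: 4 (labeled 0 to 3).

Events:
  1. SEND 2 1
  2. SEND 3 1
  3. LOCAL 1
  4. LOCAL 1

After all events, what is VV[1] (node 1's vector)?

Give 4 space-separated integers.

Answer: 0 4 1 1

Derivation:
Initial: VV[0]=[0, 0, 0, 0]
Initial: VV[1]=[0, 0, 0, 0]
Initial: VV[2]=[0, 0, 0, 0]
Initial: VV[3]=[0, 0, 0, 0]
Event 1: SEND 2->1: VV[2][2]++ -> VV[2]=[0, 0, 1, 0], msg_vec=[0, 0, 1, 0]; VV[1]=max(VV[1],msg_vec) then VV[1][1]++ -> VV[1]=[0, 1, 1, 0]
Event 2: SEND 3->1: VV[3][3]++ -> VV[3]=[0, 0, 0, 1], msg_vec=[0, 0, 0, 1]; VV[1]=max(VV[1],msg_vec) then VV[1][1]++ -> VV[1]=[0, 2, 1, 1]
Event 3: LOCAL 1: VV[1][1]++ -> VV[1]=[0, 3, 1, 1]
Event 4: LOCAL 1: VV[1][1]++ -> VV[1]=[0, 4, 1, 1]
Final vectors: VV[0]=[0, 0, 0, 0]; VV[1]=[0, 4, 1, 1]; VV[2]=[0, 0, 1, 0]; VV[3]=[0, 0, 0, 1]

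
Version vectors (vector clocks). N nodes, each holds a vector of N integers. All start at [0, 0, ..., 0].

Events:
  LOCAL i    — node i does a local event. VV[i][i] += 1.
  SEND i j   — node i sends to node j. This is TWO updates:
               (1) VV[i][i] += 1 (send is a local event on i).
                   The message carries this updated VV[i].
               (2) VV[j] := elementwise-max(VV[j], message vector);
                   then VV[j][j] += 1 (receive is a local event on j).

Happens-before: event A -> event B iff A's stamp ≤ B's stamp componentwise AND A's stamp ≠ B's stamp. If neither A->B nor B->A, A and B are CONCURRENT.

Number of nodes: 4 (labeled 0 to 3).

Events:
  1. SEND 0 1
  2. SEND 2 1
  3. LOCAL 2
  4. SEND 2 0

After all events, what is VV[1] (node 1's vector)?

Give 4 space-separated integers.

Initial: VV[0]=[0, 0, 0, 0]
Initial: VV[1]=[0, 0, 0, 0]
Initial: VV[2]=[0, 0, 0, 0]
Initial: VV[3]=[0, 0, 0, 0]
Event 1: SEND 0->1: VV[0][0]++ -> VV[0]=[1, 0, 0, 0], msg_vec=[1, 0, 0, 0]; VV[1]=max(VV[1],msg_vec) then VV[1][1]++ -> VV[1]=[1, 1, 0, 0]
Event 2: SEND 2->1: VV[2][2]++ -> VV[2]=[0, 0, 1, 0], msg_vec=[0, 0, 1, 0]; VV[1]=max(VV[1],msg_vec) then VV[1][1]++ -> VV[1]=[1, 2, 1, 0]
Event 3: LOCAL 2: VV[2][2]++ -> VV[2]=[0, 0, 2, 0]
Event 4: SEND 2->0: VV[2][2]++ -> VV[2]=[0, 0, 3, 0], msg_vec=[0, 0, 3, 0]; VV[0]=max(VV[0],msg_vec) then VV[0][0]++ -> VV[0]=[2, 0, 3, 0]
Final vectors: VV[0]=[2, 0, 3, 0]; VV[1]=[1, 2, 1, 0]; VV[2]=[0, 0, 3, 0]; VV[3]=[0, 0, 0, 0]

Answer: 1 2 1 0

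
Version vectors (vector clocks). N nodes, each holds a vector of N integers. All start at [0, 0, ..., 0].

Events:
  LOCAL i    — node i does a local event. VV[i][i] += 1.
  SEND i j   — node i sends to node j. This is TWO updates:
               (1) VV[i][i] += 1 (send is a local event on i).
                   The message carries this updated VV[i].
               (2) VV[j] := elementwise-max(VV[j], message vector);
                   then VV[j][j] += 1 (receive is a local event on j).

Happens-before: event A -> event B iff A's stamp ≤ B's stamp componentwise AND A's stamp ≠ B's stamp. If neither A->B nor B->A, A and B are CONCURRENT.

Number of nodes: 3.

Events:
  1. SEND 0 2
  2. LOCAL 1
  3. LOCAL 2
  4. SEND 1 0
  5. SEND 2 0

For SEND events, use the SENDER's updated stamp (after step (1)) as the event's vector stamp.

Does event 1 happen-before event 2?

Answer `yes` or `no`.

Initial: VV[0]=[0, 0, 0]
Initial: VV[1]=[0, 0, 0]
Initial: VV[2]=[0, 0, 0]
Event 1: SEND 0->2: VV[0][0]++ -> VV[0]=[1, 0, 0], msg_vec=[1, 0, 0]; VV[2]=max(VV[2],msg_vec) then VV[2][2]++ -> VV[2]=[1, 0, 1]
Event 2: LOCAL 1: VV[1][1]++ -> VV[1]=[0, 1, 0]
Event 3: LOCAL 2: VV[2][2]++ -> VV[2]=[1, 0, 2]
Event 4: SEND 1->0: VV[1][1]++ -> VV[1]=[0, 2, 0], msg_vec=[0, 2, 0]; VV[0]=max(VV[0],msg_vec) then VV[0][0]++ -> VV[0]=[2, 2, 0]
Event 5: SEND 2->0: VV[2][2]++ -> VV[2]=[1, 0, 3], msg_vec=[1, 0, 3]; VV[0]=max(VV[0],msg_vec) then VV[0][0]++ -> VV[0]=[3, 2, 3]
Event 1 stamp: [1, 0, 0]
Event 2 stamp: [0, 1, 0]
[1, 0, 0] <= [0, 1, 0]? False. Equal? False. Happens-before: False

Answer: no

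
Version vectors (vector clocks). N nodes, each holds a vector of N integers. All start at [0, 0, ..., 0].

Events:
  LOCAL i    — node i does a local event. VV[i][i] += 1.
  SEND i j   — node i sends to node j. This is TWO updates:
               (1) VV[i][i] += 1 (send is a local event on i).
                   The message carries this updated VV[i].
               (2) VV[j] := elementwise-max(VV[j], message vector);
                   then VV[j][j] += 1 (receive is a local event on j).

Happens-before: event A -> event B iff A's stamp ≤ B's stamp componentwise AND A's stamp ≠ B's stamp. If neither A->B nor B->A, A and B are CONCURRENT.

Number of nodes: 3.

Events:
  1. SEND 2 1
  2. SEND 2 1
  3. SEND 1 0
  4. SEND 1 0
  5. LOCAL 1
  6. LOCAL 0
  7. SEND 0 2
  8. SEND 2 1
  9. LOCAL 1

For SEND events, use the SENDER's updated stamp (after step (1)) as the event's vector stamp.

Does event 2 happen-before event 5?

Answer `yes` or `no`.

Answer: yes

Derivation:
Initial: VV[0]=[0, 0, 0]
Initial: VV[1]=[0, 0, 0]
Initial: VV[2]=[0, 0, 0]
Event 1: SEND 2->1: VV[2][2]++ -> VV[2]=[0, 0, 1], msg_vec=[0, 0, 1]; VV[1]=max(VV[1],msg_vec) then VV[1][1]++ -> VV[1]=[0, 1, 1]
Event 2: SEND 2->1: VV[2][2]++ -> VV[2]=[0, 0, 2], msg_vec=[0, 0, 2]; VV[1]=max(VV[1],msg_vec) then VV[1][1]++ -> VV[1]=[0, 2, 2]
Event 3: SEND 1->0: VV[1][1]++ -> VV[1]=[0, 3, 2], msg_vec=[0, 3, 2]; VV[0]=max(VV[0],msg_vec) then VV[0][0]++ -> VV[0]=[1, 3, 2]
Event 4: SEND 1->0: VV[1][1]++ -> VV[1]=[0, 4, 2], msg_vec=[0, 4, 2]; VV[0]=max(VV[0],msg_vec) then VV[0][0]++ -> VV[0]=[2, 4, 2]
Event 5: LOCAL 1: VV[1][1]++ -> VV[1]=[0, 5, 2]
Event 6: LOCAL 0: VV[0][0]++ -> VV[0]=[3, 4, 2]
Event 7: SEND 0->2: VV[0][0]++ -> VV[0]=[4, 4, 2], msg_vec=[4, 4, 2]; VV[2]=max(VV[2],msg_vec) then VV[2][2]++ -> VV[2]=[4, 4, 3]
Event 8: SEND 2->1: VV[2][2]++ -> VV[2]=[4, 4, 4], msg_vec=[4, 4, 4]; VV[1]=max(VV[1],msg_vec) then VV[1][1]++ -> VV[1]=[4, 6, 4]
Event 9: LOCAL 1: VV[1][1]++ -> VV[1]=[4, 7, 4]
Event 2 stamp: [0, 0, 2]
Event 5 stamp: [0, 5, 2]
[0, 0, 2] <= [0, 5, 2]? True. Equal? False. Happens-before: True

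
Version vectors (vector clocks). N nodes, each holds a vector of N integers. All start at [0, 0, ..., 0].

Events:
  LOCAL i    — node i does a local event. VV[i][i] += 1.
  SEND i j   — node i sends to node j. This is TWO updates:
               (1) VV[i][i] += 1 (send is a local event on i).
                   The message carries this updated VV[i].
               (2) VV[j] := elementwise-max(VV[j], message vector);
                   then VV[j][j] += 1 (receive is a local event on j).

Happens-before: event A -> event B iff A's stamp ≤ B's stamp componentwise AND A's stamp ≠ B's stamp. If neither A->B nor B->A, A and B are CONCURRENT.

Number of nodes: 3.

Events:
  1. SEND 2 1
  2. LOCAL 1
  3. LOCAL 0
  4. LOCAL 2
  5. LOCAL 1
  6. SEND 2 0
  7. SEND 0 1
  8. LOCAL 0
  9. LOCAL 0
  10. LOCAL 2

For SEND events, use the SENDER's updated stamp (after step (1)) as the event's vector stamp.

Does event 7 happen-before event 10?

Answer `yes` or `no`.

Answer: no

Derivation:
Initial: VV[0]=[0, 0, 0]
Initial: VV[1]=[0, 0, 0]
Initial: VV[2]=[0, 0, 0]
Event 1: SEND 2->1: VV[2][2]++ -> VV[2]=[0, 0, 1], msg_vec=[0, 0, 1]; VV[1]=max(VV[1],msg_vec) then VV[1][1]++ -> VV[1]=[0, 1, 1]
Event 2: LOCAL 1: VV[1][1]++ -> VV[1]=[0, 2, 1]
Event 3: LOCAL 0: VV[0][0]++ -> VV[0]=[1, 0, 0]
Event 4: LOCAL 2: VV[2][2]++ -> VV[2]=[0, 0, 2]
Event 5: LOCAL 1: VV[1][1]++ -> VV[1]=[0, 3, 1]
Event 6: SEND 2->0: VV[2][2]++ -> VV[2]=[0, 0, 3], msg_vec=[0, 0, 3]; VV[0]=max(VV[0],msg_vec) then VV[0][0]++ -> VV[0]=[2, 0, 3]
Event 7: SEND 0->1: VV[0][0]++ -> VV[0]=[3, 0, 3], msg_vec=[3, 0, 3]; VV[1]=max(VV[1],msg_vec) then VV[1][1]++ -> VV[1]=[3, 4, 3]
Event 8: LOCAL 0: VV[0][0]++ -> VV[0]=[4, 0, 3]
Event 9: LOCAL 0: VV[0][0]++ -> VV[0]=[5, 0, 3]
Event 10: LOCAL 2: VV[2][2]++ -> VV[2]=[0, 0, 4]
Event 7 stamp: [3, 0, 3]
Event 10 stamp: [0, 0, 4]
[3, 0, 3] <= [0, 0, 4]? False. Equal? False. Happens-before: False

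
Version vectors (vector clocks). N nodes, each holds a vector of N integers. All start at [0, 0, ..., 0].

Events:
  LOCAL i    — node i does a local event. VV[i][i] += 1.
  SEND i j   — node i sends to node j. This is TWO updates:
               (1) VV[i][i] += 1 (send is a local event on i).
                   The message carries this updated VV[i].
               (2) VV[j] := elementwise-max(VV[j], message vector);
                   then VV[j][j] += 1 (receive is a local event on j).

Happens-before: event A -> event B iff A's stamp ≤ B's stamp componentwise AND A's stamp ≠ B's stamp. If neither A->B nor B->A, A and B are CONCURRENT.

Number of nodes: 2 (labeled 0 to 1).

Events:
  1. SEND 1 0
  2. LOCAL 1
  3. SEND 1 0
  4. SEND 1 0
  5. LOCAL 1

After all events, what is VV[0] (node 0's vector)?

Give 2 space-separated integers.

Initial: VV[0]=[0, 0]
Initial: VV[1]=[0, 0]
Event 1: SEND 1->0: VV[1][1]++ -> VV[1]=[0, 1], msg_vec=[0, 1]; VV[0]=max(VV[0],msg_vec) then VV[0][0]++ -> VV[0]=[1, 1]
Event 2: LOCAL 1: VV[1][1]++ -> VV[1]=[0, 2]
Event 3: SEND 1->0: VV[1][1]++ -> VV[1]=[0, 3], msg_vec=[0, 3]; VV[0]=max(VV[0],msg_vec) then VV[0][0]++ -> VV[0]=[2, 3]
Event 4: SEND 1->0: VV[1][1]++ -> VV[1]=[0, 4], msg_vec=[0, 4]; VV[0]=max(VV[0],msg_vec) then VV[0][0]++ -> VV[0]=[3, 4]
Event 5: LOCAL 1: VV[1][1]++ -> VV[1]=[0, 5]
Final vectors: VV[0]=[3, 4]; VV[1]=[0, 5]

Answer: 3 4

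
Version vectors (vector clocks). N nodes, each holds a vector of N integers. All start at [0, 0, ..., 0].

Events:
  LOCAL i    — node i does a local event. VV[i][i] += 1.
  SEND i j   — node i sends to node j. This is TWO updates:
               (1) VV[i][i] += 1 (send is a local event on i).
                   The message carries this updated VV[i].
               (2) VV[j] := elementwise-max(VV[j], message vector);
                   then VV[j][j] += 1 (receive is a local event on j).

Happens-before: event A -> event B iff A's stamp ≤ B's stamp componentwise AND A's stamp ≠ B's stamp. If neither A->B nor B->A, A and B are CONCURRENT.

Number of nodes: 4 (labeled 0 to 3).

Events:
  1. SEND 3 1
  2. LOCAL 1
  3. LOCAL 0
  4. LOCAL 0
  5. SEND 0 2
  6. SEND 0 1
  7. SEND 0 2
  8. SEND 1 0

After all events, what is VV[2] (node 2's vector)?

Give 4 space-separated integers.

Answer: 5 0 2 0

Derivation:
Initial: VV[0]=[0, 0, 0, 0]
Initial: VV[1]=[0, 0, 0, 0]
Initial: VV[2]=[0, 0, 0, 0]
Initial: VV[3]=[0, 0, 0, 0]
Event 1: SEND 3->1: VV[3][3]++ -> VV[3]=[0, 0, 0, 1], msg_vec=[0, 0, 0, 1]; VV[1]=max(VV[1],msg_vec) then VV[1][1]++ -> VV[1]=[0, 1, 0, 1]
Event 2: LOCAL 1: VV[1][1]++ -> VV[1]=[0, 2, 0, 1]
Event 3: LOCAL 0: VV[0][0]++ -> VV[0]=[1, 0, 0, 0]
Event 4: LOCAL 0: VV[0][0]++ -> VV[0]=[2, 0, 0, 0]
Event 5: SEND 0->2: VV[0][0]++ -> VV[0]=[3, 0, 0, 0], msg_vec=[3, 0, 0, 0]; VV[2]=max(VV[2],msg_vec) then VV[2][2]++ -> VV[2]=[3, 0, 1, 0]
Event 6: SEND 0->1: VV[0][0]++ -> VV[0]=[4, 0, 0, 0], msg_vec=[4, 0, 0, 0]; VV[1]=max(VV[1],msg_vec) then VV[1][1]++ -> VV[1]=[4, 3, 0, 1]
Event 7: SEND 0->2: VV[0][0]++ -> VV[0]=[5, 0, 0, 0], msg_vec=[5, 0, 0, 0]; VV[2]=max(VV[2],msg_vec) then VV[2][2]++ -> VV[2]=[5, 0, 2, 0]
Event 8: SEND 1->0: VV[1][1]++ -> VV[1]=[4, 4, 0, 1], msg_vec=[4, 4, 0, 1]; VV[0]=max(VV[0],msg_vec) then VV[0][0]++ -> VV[0]=[6, 4, 0, 1]
Final vectors: VV[0]=[6, 4, 0, 1]; VV[1]=[4, 4, 0, 1]; VV[2]=[5, 0, 2, 0]; VV[3]=[0, 0, 0, 1]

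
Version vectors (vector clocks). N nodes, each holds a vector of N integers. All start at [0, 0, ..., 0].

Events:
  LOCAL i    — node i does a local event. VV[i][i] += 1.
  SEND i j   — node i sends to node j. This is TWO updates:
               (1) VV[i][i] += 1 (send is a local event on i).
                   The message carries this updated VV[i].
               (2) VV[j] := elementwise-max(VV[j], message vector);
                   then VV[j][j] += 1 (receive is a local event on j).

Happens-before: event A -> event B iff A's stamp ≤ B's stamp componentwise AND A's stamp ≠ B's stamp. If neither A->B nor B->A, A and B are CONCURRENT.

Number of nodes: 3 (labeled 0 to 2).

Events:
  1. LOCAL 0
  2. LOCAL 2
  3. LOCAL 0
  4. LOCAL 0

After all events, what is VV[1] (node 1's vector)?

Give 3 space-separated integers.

Initial: VV[0]=[0, 0, 0]
Initial: VV[1]=[0, 0, 0]
Initial: VV[2]=[0, 0, 0]
Event 1: LOCAL 0: VV[0][0]++ -> VV[0]=[1, 0, 0]
Event 2: LOCAL 2: VV[2][2]++ -> VV[2]=[0, 0, 1]
Event 3: LOCAL 0: VV[0][0]++ -> VV[0]=[2, 0, 0]
Event 4: LOCAL 0: VV[0][0]++ -> VV[0]=[3, 0, 0]
Final vectors: VV[0]=[3, 0, 0]; VV[1]=[0, 0, 0]; VV[2]=[0, 0, 1]

Answer: 0 0 0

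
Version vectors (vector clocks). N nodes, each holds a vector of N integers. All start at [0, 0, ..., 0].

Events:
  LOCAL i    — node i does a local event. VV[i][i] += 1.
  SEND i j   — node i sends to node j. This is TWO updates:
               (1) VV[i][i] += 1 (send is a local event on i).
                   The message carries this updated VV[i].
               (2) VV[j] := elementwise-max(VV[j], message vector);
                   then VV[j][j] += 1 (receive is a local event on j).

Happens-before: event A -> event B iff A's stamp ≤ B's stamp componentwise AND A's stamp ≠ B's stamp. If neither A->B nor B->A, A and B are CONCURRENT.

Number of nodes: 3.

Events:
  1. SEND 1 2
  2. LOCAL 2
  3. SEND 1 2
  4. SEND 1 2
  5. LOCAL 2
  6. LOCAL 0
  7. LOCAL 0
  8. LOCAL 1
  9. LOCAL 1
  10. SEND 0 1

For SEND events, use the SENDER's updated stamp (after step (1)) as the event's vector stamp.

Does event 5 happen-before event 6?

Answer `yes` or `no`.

Answer: no

Derivation:
Initial: VV[0]=[0, 0, 0]
Initial: VV[1]=[0, 0, 0]
Initial: VV[2]=[0, 0, 0]
Event 1: SEND 1->2: VV[1][1]++ -> VV[1]=[0, 1, 0], msg_vec=[0, 1, 0]; VV[2]=max(VV[2],msg_vec) then VV[2][2]++ -> VV[2]=[0, 1, 1]
Event 2: LOCAL 2: VV[2][2]++ -> VV[2]=[0, 1, 2]
Event 3: SEND 1->2: VV[1][1]++ -> VV[1]=[0, 2, 0], msg_vec=[0, 2, 0]; VV[2]=max(VV[2],msg_vec) then VV[2][2]++ -> VV[2]=[0, 2, 3]
Event 4: SEND 1->2: VV[1][1]++ -> VV[1]=[0, 3, 0], msg_vec=[0, 3, 0]; VV[2]=max(VV[2],msg_vec) then VV[2][2]++ -> VV[2]=[0, 3, 4]
Event 5: LOCAL 2: VV[2][2]++ -> VV[2]=[0, 3, 5]
Event 6: LOCAL 0: VV[0][0]++ -> VV[0]=[1, 0, 0]
Event 7: LOCAL 0: VV[0][0]++ -> VV[0]=[2, 0, 0]
Event 8: LOCAL 1: VV[1][1]++ -> VV[1]=[0, 4, 0]
Event 9: LOCAL 1: VV[1][1]++ -> VV[1]=[0, 5, 0]
Event 10: SEND 0->1: VV[0][0]++ -> VV[0]=[3, 0, 0], msg_vec=[3, 0, 0]; VV[1]=max(VV[1],msg_vec) then VV[1][1]++ -> VV[1]=[3, 6, 0]
Event 5 stamp: [0, 3, 5]
Event 6 stamp: [1, 0, 0]
[0, 3, 5] <= [1, 0, 0]? False. Equal? False. Happens-before: False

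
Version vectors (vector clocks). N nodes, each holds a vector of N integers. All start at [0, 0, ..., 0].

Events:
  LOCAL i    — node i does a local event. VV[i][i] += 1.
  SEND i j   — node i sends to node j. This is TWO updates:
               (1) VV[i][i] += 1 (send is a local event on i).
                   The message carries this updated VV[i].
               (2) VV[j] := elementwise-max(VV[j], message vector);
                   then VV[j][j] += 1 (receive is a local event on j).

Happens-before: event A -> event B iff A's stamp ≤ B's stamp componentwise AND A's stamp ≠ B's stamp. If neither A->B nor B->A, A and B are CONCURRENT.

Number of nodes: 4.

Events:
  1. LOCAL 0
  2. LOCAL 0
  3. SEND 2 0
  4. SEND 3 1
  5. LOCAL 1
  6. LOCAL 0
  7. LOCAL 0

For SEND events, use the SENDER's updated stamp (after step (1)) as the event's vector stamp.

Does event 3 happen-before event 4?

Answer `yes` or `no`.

Answer: no

Derivation:
Initial: VV[0]=[0, 0, 0, 0]
Initial: VV[1]=[0, 0, 0, 0]
Initial: VV[2]=[0, 0, 0, 0]
Initial: VV[3]=[0, 0, 0, 0]
Event 1: LOCAL 0: VV[0][0]++ -> VV[0]=[1, 0, 0, 0]
Event 2: LOCAL 0: VV[0][0]++ -> VV[0]=[2, 0, 0, 0]
Event 3: SEND 2->0: VV[2][2]++ -> VV[2]=[0, 0, 1, 0], msg_vec=[0, 0, 1, 0]; VV[0]=max(VV[0],msg_vec) then VV[0][0]++ -> VV[0]=[3, 0, 1, 0]
Event 4: SEND 3->1: VV[3][3]++ -> VV[3]=[0, 0, 0, 1], msg_vec=[0, 0, 0, 1]; VV[1]=max(VV[1],msg_vec) then VV[1][1]++ -> VV[1]=[0, 1, 0, 1]
Event 5: LOCAL 1: VV[1][1]++ -> VV[1]=[0, 2, 0, 1]
Event 6: LOCAL 0: VV[0][0]++ -> VV[0]=[4, 0, 1, 0]
Event 7: LOCAL 0: VV[0][0]++ -> VV[0]=[5, 0, 1, 0]
Event 3 stamp: [0, 0, 1, 0]
Event 4 stamp: [0, 0, 0, 1]
[0, 0, 1, 0] <= [0, 0, 0, 1]? False. Equal? False. Happens-before: False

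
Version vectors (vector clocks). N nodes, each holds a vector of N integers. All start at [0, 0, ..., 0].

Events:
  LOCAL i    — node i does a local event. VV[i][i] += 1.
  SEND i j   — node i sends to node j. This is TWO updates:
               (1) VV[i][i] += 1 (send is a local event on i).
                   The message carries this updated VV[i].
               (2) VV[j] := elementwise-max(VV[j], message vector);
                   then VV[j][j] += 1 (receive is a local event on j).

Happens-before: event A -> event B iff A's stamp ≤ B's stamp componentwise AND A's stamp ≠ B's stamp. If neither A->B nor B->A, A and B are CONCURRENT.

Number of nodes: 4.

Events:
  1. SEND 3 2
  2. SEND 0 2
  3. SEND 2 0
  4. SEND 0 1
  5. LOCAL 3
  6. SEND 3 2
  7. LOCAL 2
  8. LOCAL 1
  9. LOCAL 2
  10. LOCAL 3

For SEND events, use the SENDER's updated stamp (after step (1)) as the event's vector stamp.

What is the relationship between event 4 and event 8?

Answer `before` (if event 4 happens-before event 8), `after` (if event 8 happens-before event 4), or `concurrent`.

Initial: VV[0]=[0, 0, 0, 0]
Initial: VV[1]=[0, 0, 0, 0]
Initial: VV[2]=[0, 0, 0, 0]
Initial: VV[3]=[0, 0, 0, 0]
Event 1: SEND 3->2: VV[3][3]++ -> VV[3]=[0, 0, 0, 1], msg_vec=[0, 0, 0, 1]; VV[2]=max(VV[2],msg_vec) then VV[2][2]++ -> VV[2]=[0, 0, 1, 1]
Event 2: SEND 0->2: VV[0][0]++ -> VV[0]=[1, 0, 0, 0], msg_vec=[1, 0, 0, 0]; VV[2]=max(VV[2],msg_vec) then VV[2][2]++ -> VV[2]=[1, 0, 2, 1]
Event 3: SEND 2->0: VV[2][2]++ -> VV[2]=[1, 0, 3, 1], msg_vec=[1, 0, 3, 1]; VV[0]=max(VV[0],msg_vec) then VV[0][0]++ -> VV[0]=[2, 0, 3, 1]
Event 4: SEND 0->1: VV[0][0]++ -> VV[0]=[3, 0, 3, 1], msg_vec=[3, 0, 3, 1]; VV[1]=max(VV[1],msg_vec) then VV[1][1]++ -> VV[1]=[3, 1, 3, 1]
Event 5: LOCAL 3: VV[3][3]++ -> VV[3]=[0, 0, 0, 2]
Event 6: SEND 3->2: VV[3][3]++ -> VV[3]=[0, 0, 0, 3], msg_vec=[0, 0, 0, 3]; VV[2]=max(VV[2],msg_vec) then VV[2][2]++ -> VV[2]=[1, 0, 4, 3]
Event 7: LOCAL 2: VV[2][2]++ -> VV[2]=[1, 0, 5, 3]
Event 8: LOCAL 1: VV[1][1]++ -> VV[1]=[3, 2, 3, 1]
Event 9: LOCAL 2: VV[2][2]++ -> VV[2]=[1, 0, 6, 3]
Event 10: LOCAL 3: VV[3][3]++ -> VV[3]=[0, 0, 0, 4]
Event 4 stamp: [3, 0, 3, 1]
Event 8 stamp: [3, 2, 3, 1]
[3, 0, 3, 1] <= [3, 2, 3, 1]? True
[3, 2, 3, 1] <= [3, 0, 3, 1]? False
Relation: before

Answer: before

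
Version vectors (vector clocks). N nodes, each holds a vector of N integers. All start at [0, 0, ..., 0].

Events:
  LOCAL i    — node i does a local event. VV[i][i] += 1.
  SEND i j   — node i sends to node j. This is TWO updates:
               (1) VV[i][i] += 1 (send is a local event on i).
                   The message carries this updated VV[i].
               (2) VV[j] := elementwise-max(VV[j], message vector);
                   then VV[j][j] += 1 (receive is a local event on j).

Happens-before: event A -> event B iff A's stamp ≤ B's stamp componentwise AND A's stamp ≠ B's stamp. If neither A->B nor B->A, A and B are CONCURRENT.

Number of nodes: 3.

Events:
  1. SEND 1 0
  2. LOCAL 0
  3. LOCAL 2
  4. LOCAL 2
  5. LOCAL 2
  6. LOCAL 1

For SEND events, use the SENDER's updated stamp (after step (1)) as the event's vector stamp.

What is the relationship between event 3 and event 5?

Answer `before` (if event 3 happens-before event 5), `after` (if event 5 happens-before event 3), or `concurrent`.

Initial: VV[0]=[0, 0, 0]
Initial: VV[1]=[0, 0, 0]
Initial: VV[2]=[0, 0, 0]
Event 1: SEND 1->0: VV[1][1]++ -> VV[1]=[0, 1, 0], msg_vec=[0, 1, 0]; VV[0]=max(VV[0],msg_vec) then VV[0][0]++ -> VV[0]=[1, 1, 0]
Event 2: LOCAL 0: VV[0][0]++ -> VV[0]=[2, 1, 0]
Event 3: LOCAL 2: VV[2][2]++ -> VV[2]=[0, 0, 1]
Event 4: LOCAL 2: VV[2][2]++ -> VV[2]=[0, 0, 2]
Event 5: LOCAL 2: VV[2][2]++ -> VV[2]=[0, 0, 3]
Event 6: LOCAL 1: VV[1][1]++ -> VV[1]=[0, 2, 0]
Event 3 stamp: [0, 0, 1]
Event 5 stamp: [0, 0, 3]
[0, 0, 1] <= [0, 0, 3]? True
[0, 0, 3] <= [0, 0, 1]? False
Relation: before

Answer: before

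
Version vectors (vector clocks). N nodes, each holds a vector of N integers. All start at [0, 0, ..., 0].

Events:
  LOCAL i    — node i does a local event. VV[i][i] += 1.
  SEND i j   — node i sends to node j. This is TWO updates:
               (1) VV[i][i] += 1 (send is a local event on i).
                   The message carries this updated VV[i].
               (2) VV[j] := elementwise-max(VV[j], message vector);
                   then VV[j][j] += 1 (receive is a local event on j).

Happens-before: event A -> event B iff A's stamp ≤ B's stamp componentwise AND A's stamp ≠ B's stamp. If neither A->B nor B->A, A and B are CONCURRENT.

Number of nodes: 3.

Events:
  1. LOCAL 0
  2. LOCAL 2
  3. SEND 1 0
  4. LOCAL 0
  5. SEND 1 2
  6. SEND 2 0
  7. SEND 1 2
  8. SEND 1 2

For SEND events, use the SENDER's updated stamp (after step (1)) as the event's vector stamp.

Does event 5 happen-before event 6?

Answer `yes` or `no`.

Initial: VV[0]=[0, 0, 0]
Initial: VV[1]=[0, 0, 0]
Initial: VV[2]=[0, 0, 0]
Event 1: LOCAL 0: VV[0][0]++ -> VV[0]=[1, 0, 0]
Event 2: LOCAL 2: VV[2][2]++ -> VV[2]=[0, 0, 1]
Event 3: SEND 1->0: VV[1][1]++ -> VV[1]=[0, 1, 0], msg_vec=[0, 1, 0]; VV[0]=max(VV[0],msg_vec) then VV[0][0]++ -> VV[0]=[2, 1, 0]
Event 4: LOCAL 0: VV[0][0]++ -> VV[0]=[3, 1, 0]
Event 5: SEND 1->2: VV[1][1]++ -> VV[1]=[0, 2, 0], msg_vec=[0, 2, 0]; VV[2]=max(VV[2],msg_vec) then VV[2][2]++ -> VV[2]=[0, 2, 2]
Event 6: SEND 2->0: VV[2][2]++ -> VV[2]=[0, 2, 3], msg_vec=[0, 2, 3]; VV[0]=max(VV[0],msg_vec) then VV[0][0]++ -> VV[0]=[4, 2, 3]
Event 7: SEND 1->2: VV[1][1]++ -> VV[1]=[0, 3, 0], msg_vec=[0, 3, 0]; VV[2]=max(VV[2],msg_vec) then VV[2][2]++ -> VV[2]=[0, 3, 4]
Event 8: SEND 1->2: VV[1][1]++ -> VV[1]=[0, 4, 0], msg_vec=[0, 4, 0]; VV[2]=max(VV[2],msg_vec) then VV[2][2]++ -> VV[2]=[0, 4, 5]
Event 5 stamp: [0, 2, 0]
Event 6 stamp: [0, 2, 3]
[0, 2, 0] <= [0, 2, 3]? True. Equal? False. Happens-before: True

Answer: yes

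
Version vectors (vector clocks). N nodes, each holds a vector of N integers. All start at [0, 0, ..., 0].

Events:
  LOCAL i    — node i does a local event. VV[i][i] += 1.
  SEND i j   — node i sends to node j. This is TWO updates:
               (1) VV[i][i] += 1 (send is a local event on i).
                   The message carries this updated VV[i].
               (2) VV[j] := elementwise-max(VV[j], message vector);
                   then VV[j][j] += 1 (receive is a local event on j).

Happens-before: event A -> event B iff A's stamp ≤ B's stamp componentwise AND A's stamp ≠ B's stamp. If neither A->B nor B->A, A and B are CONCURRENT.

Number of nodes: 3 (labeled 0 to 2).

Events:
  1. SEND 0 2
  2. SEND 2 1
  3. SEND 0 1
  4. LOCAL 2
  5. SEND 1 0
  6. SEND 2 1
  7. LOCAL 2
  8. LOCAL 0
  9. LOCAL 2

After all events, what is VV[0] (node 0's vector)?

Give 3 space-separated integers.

Initial: VV[0]=[0, 0, 0]
Initial: VV[1]=[0, 0, 0]
Initial: VV[2]=[0, 0, 0]
Event 1: SEND 0->2: VV[0][0]++ -> VV[0]=[1, 0, 0], msg_vec=[1, 0, 0]; VV[2]=max(VV[2],msg_vec) then VV[2][2]++ -> VV[2]=[1, 0, 1]
Event 2: SEND 2->1: VV[2][2]++ -> VV[2]=[1, 0, 2], msg_vec=[1, 0, 2]; VV[1]=max(VV[1],msg_vec) then VV[1][1]++ -> VV[1]=[1, 1, 2]
Event 3: SEND 0->1: VV[0][0]++ -> VV[0]=[2, 0, 0], msg_vec=[2, 0, 0]; VV[1]=max(VV[1],msg_vec) then VV[1][1]++ -> VV[1]=[2, 2, 2]
Event 4: LOCAL 2: VV[2][2]++ -> VV[2]=[1, 0, 3]
Event 5: SEND 1->0: VV[1][1]++ -> VV[1]=[2, 3, 2], msg_vec=[2, 3, 2]; VV[0]=max(VV[0],msg_vec) then VV[0][0]++ -> VV[0]=[3, 3, 2]
Event 6: SEND 2->1: VV[2][2]++ -> VV[2]=[1, 0, 4], msg_vec=[1, 0, 4]; VV[1]=max(VV[1],msg_vec) then VV[1][1]++ -> VV[1]=[2, 4, 4]
Event 7: LOCAL 2: VV[2][2]++ -> VV[2]=[1, 0, 5]
Event 8: LOCAL 0: VV[0][0]++ -> VV[0]=[4, 3, 2]
Event 9: LOCAL 2: VV[2][2]++ -> VV[2]=[1, 0, 6]
Final vectors: VV[0]=[4, 3, 2]; VV[1]=[2, 4, 4]; VV[2]=[1, 0, 6]

Answer: 4 3 2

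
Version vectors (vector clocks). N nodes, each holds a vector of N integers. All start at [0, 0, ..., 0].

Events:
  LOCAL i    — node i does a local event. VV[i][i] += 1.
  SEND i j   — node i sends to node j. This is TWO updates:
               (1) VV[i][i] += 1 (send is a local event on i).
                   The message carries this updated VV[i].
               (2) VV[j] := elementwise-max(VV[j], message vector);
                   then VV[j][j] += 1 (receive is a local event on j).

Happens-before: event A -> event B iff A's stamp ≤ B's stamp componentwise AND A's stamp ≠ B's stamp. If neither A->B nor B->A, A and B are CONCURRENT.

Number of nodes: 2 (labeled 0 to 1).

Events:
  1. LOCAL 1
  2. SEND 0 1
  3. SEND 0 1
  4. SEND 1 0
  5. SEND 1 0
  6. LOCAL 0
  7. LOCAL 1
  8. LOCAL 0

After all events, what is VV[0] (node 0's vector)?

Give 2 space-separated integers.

Initial: VV[0]=[0, 0]
Initial: VV[1]=[0, 0]
Event 1: LOCAL 1: VV[1][1]++ -> VV[1]=[0, 1]
Event 2: SEND 0->1: VV[0][0]++ -> VV[0]=[1, 0], msg_vec=[1, 0]; VV[1]=max(VV[1],msg_vec) then VV[1][1]++ -> VV[1]=[1, 2]
Event 3: SEND 0->1: VV[0][0]++ -> VV[0]=[2, 0], msg_vec=[2, 0]; VV[1]=max(VV[1],msg_vec) then VV[1][1]++ -> VV[1]=[2, 3]
Event 4: SEND 1->0: VV[1][1]++ -> VV[1]=[2, 4], msg_vec=[2, 4]; VV[0]=max(VV[0],msg_vec) then VV[0][0]++ -> VV[0]=[3, 4]
Event 5: SEND 1->0: VV[1][1]++ -> VV[1]=[2, 5], msg_vec=[2, 5]; VV[0]=max(VV[0],msg_vec) then VV[0][0]++ -> VV[0]=[4, 5]
Event 6: LOCAL 0: VV[0][0]++ -> VV[0]=[5, 5]
Event 7: LOCAL 1: VV[1][1]++ -> VV[1]=[2, 6]
Event 8: LOCAL 0: VV[0][0]++ -> VV[0]=[6, 5]
Final vectors: VV[0]=[6, 5]; VV[1]=[2, 6]

Answer: 6 5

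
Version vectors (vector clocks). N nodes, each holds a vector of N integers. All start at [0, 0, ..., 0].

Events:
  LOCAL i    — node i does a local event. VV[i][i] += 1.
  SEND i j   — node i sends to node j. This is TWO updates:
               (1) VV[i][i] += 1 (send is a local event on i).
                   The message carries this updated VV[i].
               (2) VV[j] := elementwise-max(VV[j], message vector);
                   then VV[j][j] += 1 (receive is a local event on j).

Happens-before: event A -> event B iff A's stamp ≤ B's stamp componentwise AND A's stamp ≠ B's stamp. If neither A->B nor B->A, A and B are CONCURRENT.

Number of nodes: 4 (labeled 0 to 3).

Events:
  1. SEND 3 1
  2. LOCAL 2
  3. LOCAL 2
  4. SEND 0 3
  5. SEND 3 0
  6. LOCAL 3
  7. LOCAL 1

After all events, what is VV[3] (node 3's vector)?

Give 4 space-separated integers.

Answer: 1 0 0 4

Derivation:
Initial: VV[0]=[0, 0, 0, 0]
Initial: VV[1]=[0, 0, 0, 0]
Initial: VV[2]=[0, 0, 0, 0]
Initial: VV[3]=[0, 0, 0, 0]
Event 1: SEND 3->1: VV[3][3]++ -> VV[3]=[0, 0, 0, 1], msg_vec=[0, 0, 0, 1]; VV[1]=max(VV[1],msg_vec) then VV[1][1]++ -> VV[1]=[0, 1, 0, 1]
Event 2: LOCAL 2: VV[2][2]++ -> VV[2]=[0, 0, 1, 0]
Event 3: LOCAL 2: VV[2][2]++ -> VV[2]=[0, 0, 2, 0]
Event 4: SEND 0->3: VV[0][0]++ -> VV[0]=[1, 0, 0, 0], msg_vec=[1, 0, 0, 0]; VV[3]=max(VV[3],msg_vec) then VV[3][3]++ -> VV[3]=[1, 0, 0, 2]
Event 5: SEND 3->0: VV[3][3]++ -> VV[3]=[1, 0, 0, 3], msg_vec=[1, 0, 0, 3]; VV[0]=max(VV[0],msg_vec) then VV[0][0]++ -> VV[0]=[2, 0, 0, 3]
Event 6: LOCAL 3: VV[3][3]++ -> VV[3]=[1, 0, 0, 4]
Event 7: LOCAL 1: VV[1][1]++ -> VV[1]=[0, 2, 0, 1]
Final vectors: VV[0]=[2, 0, 0, 3]; VV[1]=[0, 2, 0, 1]; VV[2]=[0, 0, 2, 0]; VV[3]=[1, 0, 0, 4]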